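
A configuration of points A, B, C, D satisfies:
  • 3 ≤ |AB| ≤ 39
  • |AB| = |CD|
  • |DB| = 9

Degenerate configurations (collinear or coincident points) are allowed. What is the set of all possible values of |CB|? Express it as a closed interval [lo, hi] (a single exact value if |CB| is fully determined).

|CB| ∈ [0, 48]  (≈ [0.0000, 48.0000])

|AB| ∈ [3, 39]
|BD| ∈ {9}
|CD| ∈ [3, 39]
|AD| ∈ [0, 48]
|BC| ∈ [0, 48]
|AC| ∈ [0, 87]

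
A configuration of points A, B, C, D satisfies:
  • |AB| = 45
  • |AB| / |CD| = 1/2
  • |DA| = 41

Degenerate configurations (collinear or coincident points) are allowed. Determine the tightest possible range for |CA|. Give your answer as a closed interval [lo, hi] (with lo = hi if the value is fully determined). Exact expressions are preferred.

|CA| ∈ [49, 131]  (≈ [49.0000, 131.0000])

|AB| ∈ {45}
|AD| ∈ {41}
|CD| ∈ {90}
|BD| ∈ [4, 86]
|AC| ∈ [49, 131]
|BC| ∈ [4, 176]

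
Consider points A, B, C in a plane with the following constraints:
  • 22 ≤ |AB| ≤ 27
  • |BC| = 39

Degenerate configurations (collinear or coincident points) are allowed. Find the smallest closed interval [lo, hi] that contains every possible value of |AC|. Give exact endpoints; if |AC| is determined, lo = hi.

|AB| ∈ [22, 27]
|BC| ∈ {39}
|AC| ∈ [12, 66]

|AC| ∈ [12, 66]  (≈ [12.0000, 66.0000])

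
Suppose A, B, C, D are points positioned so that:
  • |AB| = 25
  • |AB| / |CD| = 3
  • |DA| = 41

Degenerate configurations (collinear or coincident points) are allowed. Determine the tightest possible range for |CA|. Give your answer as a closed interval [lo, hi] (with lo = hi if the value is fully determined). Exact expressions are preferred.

|CA| ∈ [98/3, 148/3]  (≈ [32.6667, 49.3333])

|AB| ∈ {25}
|AD| ∈ {41}
|CD| ∈ {25/3}
|BD| ∈ [16, 66]
|AC| ∈ [98/3, 148/3]
|BC| ∈ [23/3, 223/3]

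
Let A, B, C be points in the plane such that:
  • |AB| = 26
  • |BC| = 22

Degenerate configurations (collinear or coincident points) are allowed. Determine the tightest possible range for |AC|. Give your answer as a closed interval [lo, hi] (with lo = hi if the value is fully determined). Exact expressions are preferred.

|AB| ∈ {26}
|BC| ∈ {22}
|AC| ∈ [4, 48]

|AC| ∈ [4, 48]  (≈ [4.0000, 48.0000])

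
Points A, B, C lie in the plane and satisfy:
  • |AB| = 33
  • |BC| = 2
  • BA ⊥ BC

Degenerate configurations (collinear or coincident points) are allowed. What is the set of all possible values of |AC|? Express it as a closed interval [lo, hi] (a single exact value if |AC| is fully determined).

|AC| = √(1093)  (≈ 33.0606)

|AB| ∈ {33}
|BC| ∈ {2}
|AC| ∈ {√(1093)}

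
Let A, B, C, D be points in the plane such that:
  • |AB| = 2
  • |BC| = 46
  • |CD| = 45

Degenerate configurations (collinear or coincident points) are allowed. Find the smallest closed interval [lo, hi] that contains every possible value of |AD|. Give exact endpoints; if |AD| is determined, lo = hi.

|AD| ∈ [0, 93]  (≈ [0.0000, 93.0000])

|AB| ∈ {2}
|BC| ∈ {46}
|CD| ∈ {45}
|AC| ∈ [44, 48]
|BD| ∈ [1, 91]
|AD| ∈ [0, 93]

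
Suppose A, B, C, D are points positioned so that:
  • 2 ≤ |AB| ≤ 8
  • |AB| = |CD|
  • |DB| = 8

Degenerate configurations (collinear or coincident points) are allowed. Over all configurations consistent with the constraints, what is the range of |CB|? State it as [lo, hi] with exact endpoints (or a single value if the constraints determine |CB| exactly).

|CB| ∈ [0, 16]  (≈ [0.0000, 16.0000])

|AB| ∈ [2, 8]
|BD| ∈ {8}
|CD| ∈ [2, 8]
|AD| ∈ [0, 16]
|BC| ∈ [0, 16]
|AC| ∈ [0, 24]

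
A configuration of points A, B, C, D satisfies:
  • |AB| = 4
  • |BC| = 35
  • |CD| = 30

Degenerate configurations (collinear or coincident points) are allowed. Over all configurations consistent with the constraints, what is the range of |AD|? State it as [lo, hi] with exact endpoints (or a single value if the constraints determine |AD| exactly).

|AD| ∈ [1, 69]  (≈ [1.0000, 69.0000])

|AB| ∈ {4}
|BC| ∈ {35}
|CD| ∈ {30}
|AC| ∈ [31, 39]
|BD| ∈ [5, 65]
|AD| ∈ [1, 69]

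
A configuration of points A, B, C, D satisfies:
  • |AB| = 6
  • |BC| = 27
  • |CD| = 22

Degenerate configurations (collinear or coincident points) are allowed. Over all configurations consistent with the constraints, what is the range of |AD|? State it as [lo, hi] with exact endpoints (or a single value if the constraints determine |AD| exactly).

|AD| ∈ [0, 55]  (≈ [0.0000, 55.0000])

|AB| ∈ {6}
|BC| ∈ {27}
|CD| ∈ {22}
|AC| ∈ [21, 33]
|BD| ∈ [5, 49]
|AD| ∈ [0, 55]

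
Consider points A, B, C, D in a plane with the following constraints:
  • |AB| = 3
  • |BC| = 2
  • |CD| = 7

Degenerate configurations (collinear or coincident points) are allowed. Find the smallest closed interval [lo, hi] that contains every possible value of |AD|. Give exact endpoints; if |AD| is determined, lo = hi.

|AB| ∈ {3}
|BC| ∈ {2}
|CD| ∈ {7}
|AC| ∈ [1, 5]
|BD| ∈ [5, 9]
|AD| ∈ [2, 12]

|AD| ∈ [2, 12]  (≈ [2.0000, 12.0000])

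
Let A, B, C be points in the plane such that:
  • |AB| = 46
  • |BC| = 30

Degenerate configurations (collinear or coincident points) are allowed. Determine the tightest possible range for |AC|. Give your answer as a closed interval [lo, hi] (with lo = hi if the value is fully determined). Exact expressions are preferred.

|AC| ∈ [16, 76]  (≈ [16.0000, 76.0000])

|AB| ∈ {46}
|BC| ∈ {30}
|AC| ∈ [16, 76]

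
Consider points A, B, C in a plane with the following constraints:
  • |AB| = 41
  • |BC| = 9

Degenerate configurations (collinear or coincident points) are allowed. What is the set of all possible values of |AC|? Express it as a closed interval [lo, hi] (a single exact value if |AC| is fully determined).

|AC| ∈ [32, 50]  (≈ [32.0000, 50.0000])

|AB| ∈ {41}
|BC| ∈ {9}
|AC| ∈ [32, 50]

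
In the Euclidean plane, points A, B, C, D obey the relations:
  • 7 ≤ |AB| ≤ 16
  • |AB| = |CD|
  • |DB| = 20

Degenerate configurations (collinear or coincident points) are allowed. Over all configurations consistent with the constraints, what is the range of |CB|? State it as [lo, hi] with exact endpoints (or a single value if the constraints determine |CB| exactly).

|AB| ∈ [7, 16]
|BD| ∈ {20}
|CD| ∈ [7, 16]
|AD| ∈ [4, 36]
|BC| ∈ [4, 36]
|AC| ∈ [0, 52]

|CB| ∈ [4, 36]  (≈ [4.0000, 36.0000])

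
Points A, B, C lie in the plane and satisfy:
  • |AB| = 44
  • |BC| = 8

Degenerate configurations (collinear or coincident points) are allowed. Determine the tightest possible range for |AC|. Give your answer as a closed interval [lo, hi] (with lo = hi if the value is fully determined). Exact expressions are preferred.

|AB| ∈ {44}
|BC| ∈ {8}
|AC| ∈ [36, 52]

|AC| ∈ [36, 52]  (≈ [36.0000, 52.0000])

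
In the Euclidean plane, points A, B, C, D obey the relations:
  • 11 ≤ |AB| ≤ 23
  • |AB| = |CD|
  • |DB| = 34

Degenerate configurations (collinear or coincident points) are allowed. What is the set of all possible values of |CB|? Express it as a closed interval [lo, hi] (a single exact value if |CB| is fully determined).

|AB| ∈ [11, 23]
|BD| ∈ {34}
|CD| ∈ [11, 23]
|AD| ∈ [11, 57]
|BC| ∈ [11, 57]
|AC| ∈ [0, 80]

|CB| ∈ [11, 57]  (≈ [11.0000, 57.0000])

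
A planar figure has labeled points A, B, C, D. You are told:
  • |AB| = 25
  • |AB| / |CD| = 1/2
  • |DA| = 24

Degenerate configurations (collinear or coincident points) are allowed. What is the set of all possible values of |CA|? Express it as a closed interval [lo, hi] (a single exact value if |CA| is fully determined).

|CA| ∈ [26, 74]  (≈ [26.0000, 74.0000])

|AB| ∈ {25}
|AD| ∈ {24}
|CD| ∈ {50}
|BD| ∈ [1, 49]
|AC| ∈ [26, 74]
|BC| ∈ [1, 99]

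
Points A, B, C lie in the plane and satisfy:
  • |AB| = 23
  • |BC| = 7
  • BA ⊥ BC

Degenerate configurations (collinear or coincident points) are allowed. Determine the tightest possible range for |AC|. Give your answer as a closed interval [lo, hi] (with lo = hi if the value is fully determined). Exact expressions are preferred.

|AB| ∈ {23}
|BC| ∈ {7}
|AC| ∈ {17·√(2)}

|AC| = 17·√(2)  (≈ 24.0416)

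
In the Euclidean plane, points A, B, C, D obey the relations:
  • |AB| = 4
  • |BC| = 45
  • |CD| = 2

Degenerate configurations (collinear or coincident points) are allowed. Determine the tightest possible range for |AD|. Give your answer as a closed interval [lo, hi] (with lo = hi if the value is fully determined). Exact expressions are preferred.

|AD| ∈ [39, 51]  (≈ [39.0000, 51.0000])

|AB| ∈ {4}
|BC| ∈ {45}
|CD| ∈ {2}
|AC| ∈ [41, 49]
|BD| ∈ [43, 47]
|AD| ∈ [39, 51]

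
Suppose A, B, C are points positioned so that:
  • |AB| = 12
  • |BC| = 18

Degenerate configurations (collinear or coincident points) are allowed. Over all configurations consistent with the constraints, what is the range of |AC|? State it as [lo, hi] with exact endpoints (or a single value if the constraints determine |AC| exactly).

|AC| ∈ [6, 30]  (≈ [6.0000, 30.0000])

|AB| ∈ {12}
|BC| ∈ {18}
|AC| ∈ [6, 30]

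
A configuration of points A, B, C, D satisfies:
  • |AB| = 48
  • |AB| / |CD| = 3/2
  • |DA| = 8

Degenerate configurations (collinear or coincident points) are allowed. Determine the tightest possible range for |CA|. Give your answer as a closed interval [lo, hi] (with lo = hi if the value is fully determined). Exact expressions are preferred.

|AB| ∈ {48}
|AD| ∈ {8}
|CD| ∈ {32}
|BD| ∈ [40, 56]
|AC| ∈ [24, 40]
|BC| ∈ [8, 88]

|CA| ∈ [24, 40]  (≈ [24.0000, 40.0000])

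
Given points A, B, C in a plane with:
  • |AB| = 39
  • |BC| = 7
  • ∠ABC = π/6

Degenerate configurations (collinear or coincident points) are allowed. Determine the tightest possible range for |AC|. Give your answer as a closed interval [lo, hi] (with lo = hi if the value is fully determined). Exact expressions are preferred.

|AC| = √(1570 - 273·√(3))  (≈ 33.1233)

|AB| ∈ {39}
|BC| ∈ {7}
|AC| ∈ {√(1570 - 273·√(3))}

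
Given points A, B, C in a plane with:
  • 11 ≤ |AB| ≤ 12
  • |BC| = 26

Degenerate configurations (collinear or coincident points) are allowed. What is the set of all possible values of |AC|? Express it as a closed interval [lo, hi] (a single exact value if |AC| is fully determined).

|AC| ∈ [14, 38]  (≈ [14.0000, 38.0000])

|AB| ∈ [11, 12]
|BC| ∈ {26}
|AC| ∈ [14, 38]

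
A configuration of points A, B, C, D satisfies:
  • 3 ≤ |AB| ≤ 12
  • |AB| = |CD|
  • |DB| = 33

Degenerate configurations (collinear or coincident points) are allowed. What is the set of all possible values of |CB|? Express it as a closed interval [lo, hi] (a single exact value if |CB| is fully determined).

|CB| ∈ [21, 45]  (≈ [21.0000, 45.0000])

|AB| ∈ [3, 12]
|BD| ∈ {33}
|CD| ∈ [3, 12]
|AD| ∈ [21, 45]
|BC| ∈ [21, 45]
|AC| ∈ [9, 57]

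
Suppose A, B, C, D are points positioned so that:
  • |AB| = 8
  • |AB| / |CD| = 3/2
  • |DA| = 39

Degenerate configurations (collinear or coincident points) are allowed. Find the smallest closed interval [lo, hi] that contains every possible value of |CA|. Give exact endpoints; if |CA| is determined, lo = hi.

|CA| ∈ [101/3, 133/3]  (≈ [33.6667, 44.3333])

|AB| ∈ {8}
|AD| ∈ {39}
|CD| ∈ {16/3}
|BD| ∈ [31, 47]
|AC| ∈ [101/3, 133/3]
|BC| ∈ [77/3, 157/3]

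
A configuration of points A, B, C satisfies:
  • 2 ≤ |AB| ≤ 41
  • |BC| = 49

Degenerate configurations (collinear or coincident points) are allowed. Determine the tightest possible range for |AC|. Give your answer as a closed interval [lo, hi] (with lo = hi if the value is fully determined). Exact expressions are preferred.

|AB| ∈ [2, 41]
|BC| ∈ {49}
|AC| ∈ [8, 90]

|AC| ∈ [8, 90]  (≈ [8.0000, 90.0000])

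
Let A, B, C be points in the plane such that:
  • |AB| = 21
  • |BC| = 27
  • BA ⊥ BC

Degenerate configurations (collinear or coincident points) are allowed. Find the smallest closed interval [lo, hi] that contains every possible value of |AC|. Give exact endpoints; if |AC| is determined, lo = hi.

|AB| ∈ {21}
|BC| ∈ {27}
|AC| ∈ {3·√(130)}

|AC| = 3·√(130)  (≈ 34.2053)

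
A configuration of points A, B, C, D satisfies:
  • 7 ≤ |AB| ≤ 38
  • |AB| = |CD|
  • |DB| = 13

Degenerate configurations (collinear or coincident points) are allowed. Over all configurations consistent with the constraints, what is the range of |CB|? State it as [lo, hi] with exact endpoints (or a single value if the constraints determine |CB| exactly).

|CB| ∈ [0, 51]  (≈ [0.0000, 51.0000])

|AB| ∈ [7, 38]
|BD| ∈ {13}
|CD| ∈ [7, 38]
|AD| ∈ [0, 51]
|BC| ∈ [0, 51]
|AC| ∈ [0, 89]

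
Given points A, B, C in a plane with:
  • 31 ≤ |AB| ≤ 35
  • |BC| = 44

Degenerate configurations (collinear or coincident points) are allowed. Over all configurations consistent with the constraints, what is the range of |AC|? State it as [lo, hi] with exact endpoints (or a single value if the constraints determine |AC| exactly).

|AC| ∈ [9, 79]  (≈ [9.0000, 79.0000])

|AB| ∈ [31, 35]
|BC| ∈ {44}
|AC| ∈ [9, 79]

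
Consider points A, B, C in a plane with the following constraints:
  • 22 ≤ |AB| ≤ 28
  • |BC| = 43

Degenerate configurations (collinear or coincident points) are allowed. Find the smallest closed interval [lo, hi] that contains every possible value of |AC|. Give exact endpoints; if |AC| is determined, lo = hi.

|AC| ∈ [15, 71]  (≈ [15.0000, 71.0000])

|AB| ∈ [22, 28]
|BC| ∈ {43}
|AC| ∈ [15, 71]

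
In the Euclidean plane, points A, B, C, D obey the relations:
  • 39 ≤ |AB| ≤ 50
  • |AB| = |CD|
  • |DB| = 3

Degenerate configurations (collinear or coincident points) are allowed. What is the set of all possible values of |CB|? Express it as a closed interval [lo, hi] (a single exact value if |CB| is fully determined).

|AB| ∈ [39, 50]
|BD| ∈ {3}
|CD| ∈ [39, 50]
|AD| ∈ [36, 53]
|BC| ∈ [36, 53]
|AC| ∈ [0, 103]

|CB| ∈ [36, 53]  (≈ [36.0000, 53.0000])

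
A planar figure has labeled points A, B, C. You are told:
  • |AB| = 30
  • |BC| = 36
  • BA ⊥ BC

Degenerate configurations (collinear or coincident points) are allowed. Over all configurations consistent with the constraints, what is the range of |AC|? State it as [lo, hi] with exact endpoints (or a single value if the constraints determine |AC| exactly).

|AB| ∈ {30}
|BC| ∈ {36}
|AC| ∈ {6·√(61)}

|AC| = 6·√(61)  (≈ 46.8615)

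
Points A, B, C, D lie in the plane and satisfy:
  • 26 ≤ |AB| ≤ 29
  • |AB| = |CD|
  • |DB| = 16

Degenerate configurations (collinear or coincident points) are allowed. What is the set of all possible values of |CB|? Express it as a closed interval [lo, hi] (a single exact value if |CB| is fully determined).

|CB| ∈ [10, 45]  (≈ [10.0000, 45.0000])

|AB| ∈ [26, 29]
|BD| ∈ {16}
|CD| ∈ [26, 29]
|AD| ∈ [10, 45]
|BC| ∈ [10, 45]
|AC| ∈ [0, 74]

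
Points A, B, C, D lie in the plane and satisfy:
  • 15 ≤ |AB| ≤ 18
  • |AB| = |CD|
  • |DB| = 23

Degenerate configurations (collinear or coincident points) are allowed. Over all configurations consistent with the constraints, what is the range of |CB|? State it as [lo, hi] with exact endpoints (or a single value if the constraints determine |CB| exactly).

|CB| ∈ [5, 41]  (≈ [5.0000, 41.0000])

|AB| ∈ [15, 18]
|BD| ∈ {23}
|CD| ∈ [15, 18]
|AD| ∈ [5, 41]
|BC| ∈ [5, 41]
|AC| ∈ [0, 59]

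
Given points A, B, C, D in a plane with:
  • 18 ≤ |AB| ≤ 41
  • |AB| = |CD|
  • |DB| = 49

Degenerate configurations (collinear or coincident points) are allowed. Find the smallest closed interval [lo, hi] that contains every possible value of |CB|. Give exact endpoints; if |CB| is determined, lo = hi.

|AB| ∈ [18, 41]
|BD| ∈ {49}
|CD| ∈ [18, 41]
|AD| ∈ [8, 90]
|BC| ∈ [8, 90]
|AC| ∈ [0, 131]

|CB| ∈ [8, 90]  (≈ [8.0000, 90.0000])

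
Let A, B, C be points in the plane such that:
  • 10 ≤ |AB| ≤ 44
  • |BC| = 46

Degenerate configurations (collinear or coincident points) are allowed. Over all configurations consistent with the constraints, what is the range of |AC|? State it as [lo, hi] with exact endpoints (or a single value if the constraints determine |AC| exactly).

|AB| ∈ [10, 44]
|BC| ∈ {46}
|AC| ∈ [2, 90]

|AC| ∈ [2, 90]  (≈ [2.0000, 90.0000])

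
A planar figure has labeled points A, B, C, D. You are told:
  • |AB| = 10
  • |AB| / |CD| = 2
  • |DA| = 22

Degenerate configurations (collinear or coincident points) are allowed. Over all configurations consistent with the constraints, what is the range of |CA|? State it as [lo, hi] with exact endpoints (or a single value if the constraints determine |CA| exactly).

|CA| ∈ [17, 27]  (≈ [17.0000, 27.0000])

|AB| ∈ {10}
|AD| ∈ {22}
|CD| ∈ {5}
|BD| ∈ [12, 32]
|AC| ∈ [17, 27]
|BC| ∈ [7, 37]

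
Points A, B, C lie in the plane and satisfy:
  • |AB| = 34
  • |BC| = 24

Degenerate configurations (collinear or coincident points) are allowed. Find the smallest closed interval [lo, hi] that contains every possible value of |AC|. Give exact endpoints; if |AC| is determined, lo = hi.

|AB| ∈ {34}
|BC| ∈ {24}
|AC| ∈ [10, 58]

|AC| ∈ [10, 58]  (≈ [10.0000, 58.0000])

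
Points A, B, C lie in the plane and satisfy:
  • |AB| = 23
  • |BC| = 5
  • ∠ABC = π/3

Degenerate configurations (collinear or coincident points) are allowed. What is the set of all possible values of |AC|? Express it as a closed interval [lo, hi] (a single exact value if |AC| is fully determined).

|AB| ∈ {23}
|BC| ∈ {5}
|AC| ∈ {√(439)}

|AC| = √(439)  (≈ 20.9523)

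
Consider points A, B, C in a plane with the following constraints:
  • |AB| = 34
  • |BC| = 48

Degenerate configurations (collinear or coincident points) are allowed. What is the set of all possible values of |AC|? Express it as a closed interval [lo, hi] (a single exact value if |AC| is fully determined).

|AC| ∈ [14, 82]  (≈ [14.0000, 82.0000])

|AB| ∈ {34}
|BC| ∈ {48}
|AC| ∈ [14, 82]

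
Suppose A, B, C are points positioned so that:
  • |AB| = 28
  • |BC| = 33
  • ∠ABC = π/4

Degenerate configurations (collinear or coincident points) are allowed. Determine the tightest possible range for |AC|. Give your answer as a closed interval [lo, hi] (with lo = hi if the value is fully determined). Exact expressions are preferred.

|AC| = √(1873 - 924·√(2))  (≈ 23.7964)

|AB| ∈ {28}
|BC| ∈ {33}
|AC| ∈ {√(1873 - 924·√(2))}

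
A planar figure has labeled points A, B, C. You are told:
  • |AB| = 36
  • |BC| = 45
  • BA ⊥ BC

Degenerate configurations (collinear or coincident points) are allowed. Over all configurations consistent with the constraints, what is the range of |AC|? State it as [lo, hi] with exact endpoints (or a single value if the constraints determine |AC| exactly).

|AC| = 9·√(41)  (≈ 57.6281)

|AB| ∈ {36}
|BC| ∈ {45}
|AC| ∈ {9·√(41)}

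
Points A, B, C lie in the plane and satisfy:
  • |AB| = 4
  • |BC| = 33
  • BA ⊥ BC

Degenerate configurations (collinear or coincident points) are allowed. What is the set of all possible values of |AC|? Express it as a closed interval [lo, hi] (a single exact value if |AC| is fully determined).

|AC| = √(1105)  (≈ 33.2415)

|AB| ∈ {4}
|BC| ∈ {33}
|AC| ∈ {√(1105)}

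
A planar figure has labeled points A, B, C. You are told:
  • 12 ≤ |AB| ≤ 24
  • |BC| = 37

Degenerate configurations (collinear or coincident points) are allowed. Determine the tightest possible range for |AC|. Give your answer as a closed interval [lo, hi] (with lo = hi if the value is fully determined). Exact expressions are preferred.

|AB| ∈ [12, 24]
|BC| ∈ {37}
|AC| ∈ [13, 61]

|AC| ∈ [13, 61]  (≈ [13.0000, 61.0000])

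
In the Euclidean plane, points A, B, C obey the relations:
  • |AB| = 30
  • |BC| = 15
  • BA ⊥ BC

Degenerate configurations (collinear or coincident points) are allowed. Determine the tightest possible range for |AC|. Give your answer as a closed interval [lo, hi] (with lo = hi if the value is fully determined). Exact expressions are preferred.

|AC| = 15·√(5)  (≈ 33.5410)

|AB| ∈ {30}
|BC| ∈ {15}
|AC| ∈ {15·√(5)}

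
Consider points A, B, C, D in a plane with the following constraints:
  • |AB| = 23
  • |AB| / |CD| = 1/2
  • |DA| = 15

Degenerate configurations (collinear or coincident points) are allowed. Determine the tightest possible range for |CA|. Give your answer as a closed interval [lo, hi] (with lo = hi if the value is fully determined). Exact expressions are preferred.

|CA| ∈ [31, 61]  (≈ [31.0000, 61.0000])

|AB| ∈ {23}
|AD| ∈ {15}
|CD| ∈ {46}
|BD| ∈ [8, 38]
|AC| ∈ [31, 61]
|BC| ∈ [8, 84]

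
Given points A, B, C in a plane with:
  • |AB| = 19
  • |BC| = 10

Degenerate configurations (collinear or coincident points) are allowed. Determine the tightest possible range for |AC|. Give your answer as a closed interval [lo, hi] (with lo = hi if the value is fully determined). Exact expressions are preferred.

|AB| ∈ {19}
|BC| ∈ {10}
|AC| ∈ [9, 29]

|AC| ∈ [9, 29]  (≈ [9.0000, 29.0000])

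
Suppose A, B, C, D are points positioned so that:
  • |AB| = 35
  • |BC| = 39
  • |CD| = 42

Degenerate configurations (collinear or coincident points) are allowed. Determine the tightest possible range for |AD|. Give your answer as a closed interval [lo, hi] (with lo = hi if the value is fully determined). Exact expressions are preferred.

|AB| ∈ {35}
|BC| ∈ {39}
|CD| ∈ {42}
|AC| ∈ [4, 74]
|BD| ∈ [3, 81]
|AD| ∈ [0, 116]

|AD| ∈ [0, 116]  (≈ [0.0000, 116.0000])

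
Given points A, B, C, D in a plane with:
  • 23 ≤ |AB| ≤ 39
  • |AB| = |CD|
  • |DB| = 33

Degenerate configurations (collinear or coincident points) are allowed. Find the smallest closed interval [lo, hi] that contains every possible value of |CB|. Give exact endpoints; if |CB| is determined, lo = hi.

|AB| ∈ [23, 39]
|BD| ∈ {33}
|CD| ∈ [23, 39]
|AD| ∈ [0, 72]
|BC| ∈ [0, 72]
|AC| ∈ [0, 111]

|CB| ∈ [0, 72]  (≈ [0.0000, 72.0000])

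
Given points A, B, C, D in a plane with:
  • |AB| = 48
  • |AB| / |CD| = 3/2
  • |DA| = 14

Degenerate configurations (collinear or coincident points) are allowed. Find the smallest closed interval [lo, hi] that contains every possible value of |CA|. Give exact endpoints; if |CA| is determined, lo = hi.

|AB| ∈ {48}
|AD| ∈ {14}
|CD| ∈ {32}
|BD| ∈ [34, 62]
|AC| ∈ [18, 46]
|BC| ∈ [2, 94]

|CA| ∈ [18, 46]  (≈ [18.0000, 46.0000])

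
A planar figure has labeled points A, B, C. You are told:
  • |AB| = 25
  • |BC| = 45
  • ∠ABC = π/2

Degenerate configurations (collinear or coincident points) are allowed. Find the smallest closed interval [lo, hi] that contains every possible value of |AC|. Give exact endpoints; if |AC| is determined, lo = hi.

|AC| = 5·√(106)  (≈ 51.4782)

|AB| ∈ {25}
|BC| ∈ {45}
|AC| ∈ {5·√(106)}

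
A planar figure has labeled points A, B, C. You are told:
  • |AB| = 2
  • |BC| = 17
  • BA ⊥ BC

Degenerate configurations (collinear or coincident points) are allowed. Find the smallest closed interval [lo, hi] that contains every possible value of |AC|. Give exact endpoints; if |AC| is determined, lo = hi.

|AB| ∈ {2}
|BC| ∈ {17}
|AC| ∈ {√(293)}

|AC| = √(293)  (≈ 17.1172)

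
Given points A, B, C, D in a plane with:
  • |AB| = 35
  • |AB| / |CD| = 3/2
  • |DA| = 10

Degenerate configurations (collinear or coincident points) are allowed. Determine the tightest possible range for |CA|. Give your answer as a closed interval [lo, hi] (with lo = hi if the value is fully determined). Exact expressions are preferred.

|CA| ∈ [40/3, 100/3]  (≈ [13.3333, 33.3333])

|AB| ∈ {35}
|AD| ∈ {10}
|CD| ∈ {70/3}
|BD| ∈ [25, 45]
|AC| ∈ [40/3, 100/3]
|BC| ∈ [5/3, 205/3]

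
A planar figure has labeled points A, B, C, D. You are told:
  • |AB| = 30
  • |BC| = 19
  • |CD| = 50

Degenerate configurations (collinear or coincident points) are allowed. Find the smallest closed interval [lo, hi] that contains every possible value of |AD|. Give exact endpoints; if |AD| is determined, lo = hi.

|AD| ∈ [1, 99]  (≈ [1.0000, 99.0000])

|AB| ∈ {30}
|BC| ∈ {19}
|CD| ∈ {50}
|AC| ∈ [11, 49]
|BD| ∈ [31, 69]
|AD| ∈ [1, 99]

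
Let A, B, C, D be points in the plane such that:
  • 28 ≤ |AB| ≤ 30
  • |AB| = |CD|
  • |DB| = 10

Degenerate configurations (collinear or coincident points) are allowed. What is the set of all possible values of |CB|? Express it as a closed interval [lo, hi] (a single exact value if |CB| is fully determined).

|CB| ∈ [18, 40]  (≈ [18.0000, 40.0000])

|AB| ∈ [28, 30]
|BD| ∈ {10}
|CD| ∈ [28, 30]
|AD| ∈ [18, 40]
|BC| ∈ [18, 40]
|AC| ∈ [0, 70]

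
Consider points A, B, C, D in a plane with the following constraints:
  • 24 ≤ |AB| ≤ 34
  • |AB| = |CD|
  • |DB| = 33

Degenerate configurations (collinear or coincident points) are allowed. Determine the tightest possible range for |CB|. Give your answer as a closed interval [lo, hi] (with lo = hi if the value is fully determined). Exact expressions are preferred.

|CB| ∈ [0, 67]  (≈ [0.0000, 67.0000])

|AB| ∈ [24, 34]
|BD| ∈ {33}
|CD| ∈ [24, 34]
|AD| ∈ [0, 67]
|BC| ∈ [0, 67]
|AC| ∈ [0, 101]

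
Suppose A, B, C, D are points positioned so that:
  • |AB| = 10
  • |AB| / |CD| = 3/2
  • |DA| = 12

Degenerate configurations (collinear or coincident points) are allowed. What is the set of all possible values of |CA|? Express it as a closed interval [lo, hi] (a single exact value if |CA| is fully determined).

|AB| ∈ {10}
|AD| ∈ {12}
|CD| ∈ {20/3}
|BD| ∈ [2, 22]
|AC| ∈ [16/3, 56/3]
|BC| ∈ [0, 86/3]

|CA| ∈ [16/3, 56/3]  (≈ [5.3333, 18.6667])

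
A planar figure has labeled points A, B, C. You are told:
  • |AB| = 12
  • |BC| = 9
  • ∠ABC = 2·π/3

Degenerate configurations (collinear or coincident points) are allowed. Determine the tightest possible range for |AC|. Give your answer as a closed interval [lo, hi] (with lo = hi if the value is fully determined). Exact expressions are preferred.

|AB| ∈ {12}
|BC| ∈ {9}
|AC| ∈ {3·√(37)}

|AC| = 3·√(37)  (≈ 18.2483)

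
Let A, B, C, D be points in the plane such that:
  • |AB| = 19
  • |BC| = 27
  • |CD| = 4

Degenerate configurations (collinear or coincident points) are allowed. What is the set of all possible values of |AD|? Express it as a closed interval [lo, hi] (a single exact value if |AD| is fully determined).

|AD| ∈ [4, 50]  (≈ [4.0000, 50.0000])

|AB| ∈ {19}
|BC| ∈ {27}
|CD| ∈ {4}
|AC| ∈ [8, 46]
|BD| ∈ [23, 31]
|AD| ∈ [4, 50]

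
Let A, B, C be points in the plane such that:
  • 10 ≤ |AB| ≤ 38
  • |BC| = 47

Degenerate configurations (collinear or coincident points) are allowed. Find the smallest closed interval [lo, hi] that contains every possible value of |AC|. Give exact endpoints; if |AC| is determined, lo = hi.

|AB| ∈ [10, 38]
|BC| ∈ {47}
|AC| ∈ [9, 85]

|AC| ∈ [9, 85]  (≈ [9.0000, 85.0000])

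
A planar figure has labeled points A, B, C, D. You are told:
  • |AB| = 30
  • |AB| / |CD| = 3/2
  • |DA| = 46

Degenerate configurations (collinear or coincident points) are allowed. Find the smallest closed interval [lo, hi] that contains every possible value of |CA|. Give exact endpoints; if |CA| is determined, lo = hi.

|CA| ∈ [26, 66]  (≈ [26.0000, 66.0000])

|AB| ∈ {30}
|AD| ∈ {46}
|CD| ∈ {20}
|BD| ∈ [16, 76]
|AC| ∈ [26, 66]
|BC| ∈ [0, 96]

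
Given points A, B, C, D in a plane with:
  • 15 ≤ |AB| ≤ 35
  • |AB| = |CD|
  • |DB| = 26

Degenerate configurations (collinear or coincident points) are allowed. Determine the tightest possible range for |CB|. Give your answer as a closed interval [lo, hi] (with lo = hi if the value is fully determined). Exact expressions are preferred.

|AB| ∈ [15, 35]
|BD| ∈ {26}
|CD| ∈ [15, 35]
|AD| ∈ [0, 61]
|BC| ∈ [0, 61]
|AC| ∈ [0, 96]

|CB| ∈ [0, 61]  (≈ [0.0000, 61.0000])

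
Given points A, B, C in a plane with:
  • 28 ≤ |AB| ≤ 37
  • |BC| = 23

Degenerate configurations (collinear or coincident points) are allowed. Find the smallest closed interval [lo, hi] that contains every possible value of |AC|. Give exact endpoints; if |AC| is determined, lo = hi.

|AC| ∈ [5, 60]  (≈ [5.0000, 60.0000])

|AB| ∈ [28, 37]
|BC| ∈ {23}
|AC| ∈ [5, 60]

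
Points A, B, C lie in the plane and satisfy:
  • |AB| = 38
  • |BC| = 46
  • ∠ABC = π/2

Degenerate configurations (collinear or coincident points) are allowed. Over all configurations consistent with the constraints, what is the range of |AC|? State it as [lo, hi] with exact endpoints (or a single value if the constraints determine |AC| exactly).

|AB| ∈ {38}
|BC| ∈ {46}
|AC| ∈ {2·√(890)}

|AC| = 2·√(890)  (≈ 59.6657)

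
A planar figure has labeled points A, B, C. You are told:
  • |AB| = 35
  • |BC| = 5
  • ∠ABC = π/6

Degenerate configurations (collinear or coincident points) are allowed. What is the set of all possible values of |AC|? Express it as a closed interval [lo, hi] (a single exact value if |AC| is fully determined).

|AB| ∈ {35}
|BC| ∈ {5}
|AC| ∈ {5·√(50 - 7·√(3))}

|AC| = 5·√(50 - 7·√(3))  (≈ 30.7716)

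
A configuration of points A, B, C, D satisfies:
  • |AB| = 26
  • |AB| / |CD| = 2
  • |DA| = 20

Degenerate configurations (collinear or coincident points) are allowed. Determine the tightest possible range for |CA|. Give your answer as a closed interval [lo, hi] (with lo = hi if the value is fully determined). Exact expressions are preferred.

|CA| ∈ [7, 33]  (≈ [7.0000, 33.0000])

|AB| ∈ {26}
|AD| ∈ {20}
|CD| ∈ {13}
|BD| ∈ [6, 46]
|AC| ∈ [7, 33]
|BC| ∈ [0, 59]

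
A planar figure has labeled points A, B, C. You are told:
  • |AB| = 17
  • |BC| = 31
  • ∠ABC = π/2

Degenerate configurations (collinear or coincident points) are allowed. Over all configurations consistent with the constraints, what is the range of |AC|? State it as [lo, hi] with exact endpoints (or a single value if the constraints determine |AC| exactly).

|AC| = 25·√(2)  (≈ 35.3553)

|AB| ∈ {17}
|BC| ∈ {31}
|AC| ∈ {25·√(2)}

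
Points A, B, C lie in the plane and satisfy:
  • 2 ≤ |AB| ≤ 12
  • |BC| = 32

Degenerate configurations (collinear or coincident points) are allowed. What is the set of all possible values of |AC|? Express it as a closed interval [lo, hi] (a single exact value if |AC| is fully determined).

|AC| ∈ [20, 44]  (≈ [20.0000, 44.0000])

|AB| ∈ [2, 12]
|BC| ∈ {32}
|AC| ∈ [20, 44]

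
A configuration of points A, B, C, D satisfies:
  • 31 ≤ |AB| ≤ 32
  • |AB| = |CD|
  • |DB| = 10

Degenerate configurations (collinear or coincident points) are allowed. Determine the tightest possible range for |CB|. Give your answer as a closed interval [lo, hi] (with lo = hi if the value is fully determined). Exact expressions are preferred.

|AB| ∈ [31, 32]
|BD| ∈ {10}
|CD| ∈ [31, 32]
|AD| ∈ [21, 42]
|BC| ∈ [21, 42]
|AC| ∈ [0, 74]

|CB| ∈ [21, 42]  (≈ [21.0000, 42.0000])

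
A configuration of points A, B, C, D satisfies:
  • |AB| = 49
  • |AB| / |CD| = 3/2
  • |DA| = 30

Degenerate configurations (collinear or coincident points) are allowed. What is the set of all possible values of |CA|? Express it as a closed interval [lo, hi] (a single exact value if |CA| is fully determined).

|CA| ∈ [8/3, 188/3]  (≈ [2.6667, 62.6667])

|AB| ∈ {49}
|AD| ∈ {30}
|CD| ∈ {98/3}
|BD| ∈ [19, 79]
|AC| ∈ [8/3, 188/3]
|BC| ∈ [0, 335/3]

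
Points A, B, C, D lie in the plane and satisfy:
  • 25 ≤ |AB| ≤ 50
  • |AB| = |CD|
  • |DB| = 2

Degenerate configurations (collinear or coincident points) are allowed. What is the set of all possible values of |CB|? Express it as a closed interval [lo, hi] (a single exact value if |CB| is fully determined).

|CB| ∈ [23, 52]  (≈ [23.0000, 52.0000])

|AB| ∈ [25, 50]
|BD| ∈ {2}
|CD| ∈ [25, 50]
|AD| ∈ [23, 52]
|BC| ∈ [23, 52]
|AC| ∈ [0, 102]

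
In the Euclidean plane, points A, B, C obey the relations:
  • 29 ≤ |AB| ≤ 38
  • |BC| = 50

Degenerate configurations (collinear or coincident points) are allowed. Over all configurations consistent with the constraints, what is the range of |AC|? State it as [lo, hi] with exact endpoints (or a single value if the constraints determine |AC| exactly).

|AB| ∈ [29, 38]
|BC| ∈ {50}
|AC| ∈ [12, 88]

|AC| ∈ [12, 88]  (≈ [12.0000, 88.0000])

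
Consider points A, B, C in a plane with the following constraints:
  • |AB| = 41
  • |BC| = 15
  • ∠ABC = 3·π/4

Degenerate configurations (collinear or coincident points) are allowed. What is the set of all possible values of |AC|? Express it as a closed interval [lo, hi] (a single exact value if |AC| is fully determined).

|AC| = √(615·√(2) + 1906)  (≈ 52.6853)

|AB| ∈ {41}
|BC| ∈ {15}
|AC| ∈ {√(615·√(2) + 1906)}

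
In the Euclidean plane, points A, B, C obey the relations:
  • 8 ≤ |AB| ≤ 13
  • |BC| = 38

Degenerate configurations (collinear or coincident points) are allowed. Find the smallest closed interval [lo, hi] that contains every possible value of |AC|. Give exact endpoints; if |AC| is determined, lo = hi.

|AC| ∈ [25, 51]  (≈ [25.0000, 51.0000])

|AB| ∈ [8, 13]
|BC| ∈ {38}
|AC| ∈ [25, 51]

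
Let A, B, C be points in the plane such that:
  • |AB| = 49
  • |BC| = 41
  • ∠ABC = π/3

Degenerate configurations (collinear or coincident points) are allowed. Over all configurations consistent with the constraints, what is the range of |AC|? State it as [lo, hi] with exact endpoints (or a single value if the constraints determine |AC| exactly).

|AC| = √(2073)  (≈ 45.5302)

|AB| ∈ {49}
|BC| ∈ {41}
|AC| ∈ {√(2073)}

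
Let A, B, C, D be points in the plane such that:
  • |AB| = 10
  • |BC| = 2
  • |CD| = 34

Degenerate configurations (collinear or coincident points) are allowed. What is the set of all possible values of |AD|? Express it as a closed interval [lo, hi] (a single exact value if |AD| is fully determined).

|AB| ∈ {10}
|BC| ∈ {2}
|CD| ∈ {34}
|AC| ∈ [8, 12]
|BD| ∈ [32, 36]
|AD| ∈ [22, 46]

|AD| ∈ [22, 46]  (≈ [22.0000, 46.0000])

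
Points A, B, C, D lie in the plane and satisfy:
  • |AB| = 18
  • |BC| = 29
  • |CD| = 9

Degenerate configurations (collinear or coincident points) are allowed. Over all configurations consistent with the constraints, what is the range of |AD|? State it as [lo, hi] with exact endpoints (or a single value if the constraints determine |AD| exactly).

|AB| ∈ {18}
|BC| ∈ {29}
|CD| ∈ {9}
|AC| ∈ [11, 47]
|BD| ∈ [20, 38]
|AD| ∈ [2, 56]

|AD| ∈ [2, 56]  (≈ [2.0000, 56.0000])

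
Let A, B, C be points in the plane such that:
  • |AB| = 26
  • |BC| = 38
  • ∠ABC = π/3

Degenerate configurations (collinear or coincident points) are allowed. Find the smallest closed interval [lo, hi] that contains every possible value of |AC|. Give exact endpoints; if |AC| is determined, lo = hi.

|AB| ∈ {26}
|BC| ∈ {38}
|AC| ∈ {2·√(283)}

|AC| = 2·√(283)  (≈ 33.6452)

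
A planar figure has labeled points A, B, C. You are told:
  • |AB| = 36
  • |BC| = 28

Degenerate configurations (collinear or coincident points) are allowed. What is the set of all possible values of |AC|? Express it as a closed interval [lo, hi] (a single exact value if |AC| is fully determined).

|AB| ∈ {36}
|BC| ∈ {28}
|AC| ∈ [8, 64]

|AC| ∈ [8, 64]  (≈ [8.0000, 64.0000])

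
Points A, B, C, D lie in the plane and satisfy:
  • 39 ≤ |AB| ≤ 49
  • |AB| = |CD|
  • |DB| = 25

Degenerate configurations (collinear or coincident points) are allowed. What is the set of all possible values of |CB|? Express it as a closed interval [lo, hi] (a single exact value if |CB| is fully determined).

|CB| ∈ [14, 74]  (≈ [14.0000, 74.0000])

|AB| ∈ [39, 49]
|BD| ∈ {25}
|CD| ∈ [39, 49]
|AD| ∈ [14, 74]
|BC| ∈ [14, 74]
|AC| ∈ [0, 123]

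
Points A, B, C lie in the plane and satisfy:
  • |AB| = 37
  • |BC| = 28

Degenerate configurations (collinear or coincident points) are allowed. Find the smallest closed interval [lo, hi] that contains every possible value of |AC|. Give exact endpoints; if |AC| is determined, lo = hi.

|AB| ∈ {37}
|BC| ∈ {28}
|AC| ∈ [9, 65]

|AC| ∈ [9, 65]  (≈ [9.0000, 65.0000])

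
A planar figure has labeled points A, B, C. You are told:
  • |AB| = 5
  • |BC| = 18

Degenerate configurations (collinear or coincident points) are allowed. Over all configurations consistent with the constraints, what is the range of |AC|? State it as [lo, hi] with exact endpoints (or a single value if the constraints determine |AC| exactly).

|AB| ∈ {5}
|BC| ∈ {18}
|AC| ∈ [13, 23]

|AC| ∈ [13, 23]  (≈ [13.0000, 23.0000])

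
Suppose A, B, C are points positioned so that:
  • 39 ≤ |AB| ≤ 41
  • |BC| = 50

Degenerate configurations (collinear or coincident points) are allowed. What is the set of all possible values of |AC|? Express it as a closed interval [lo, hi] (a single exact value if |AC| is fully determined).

|AC| ∈ [9, 91]  (≈ [9.0000, 91.0000])

|AB| ∈ [39, 41]
|BC| ∈ {50}
|AC| ∈ [9, 91]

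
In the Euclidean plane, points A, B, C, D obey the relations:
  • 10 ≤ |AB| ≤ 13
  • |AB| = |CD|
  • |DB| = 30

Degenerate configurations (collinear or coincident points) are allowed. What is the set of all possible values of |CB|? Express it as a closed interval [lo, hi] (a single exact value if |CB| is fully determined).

|AB| ∈ [10, 13]
|BD| ∈ {30}
|CD| ∈ [10, 13]
|AD| ∈ [17, 43]
|BC| ∈ [17, 43]
|AC| ∈ [4, 56]

|CB| ∈ [17, 43]  (≈ [17.0000, 43.0000])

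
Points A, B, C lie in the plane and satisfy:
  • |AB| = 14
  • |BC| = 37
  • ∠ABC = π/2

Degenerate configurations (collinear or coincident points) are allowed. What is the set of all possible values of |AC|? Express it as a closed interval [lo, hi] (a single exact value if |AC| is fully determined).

|AC| = √(1565)  (≈ 39.5601)

|AB| ∈ {14}
|BC| ∈ {37}
|AC| ∈ {√(1565)}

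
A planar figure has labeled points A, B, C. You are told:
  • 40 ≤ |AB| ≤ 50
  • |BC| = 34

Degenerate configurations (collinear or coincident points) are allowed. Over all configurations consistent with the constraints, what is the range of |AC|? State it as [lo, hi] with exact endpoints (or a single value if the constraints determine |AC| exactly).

|AC| ∈ [6, 84]  (≈ [6.0000, 84.0000])

|AB| ∈ [40, 50]
|BC| ∈ {34}
|AC| ∈ [6, 84]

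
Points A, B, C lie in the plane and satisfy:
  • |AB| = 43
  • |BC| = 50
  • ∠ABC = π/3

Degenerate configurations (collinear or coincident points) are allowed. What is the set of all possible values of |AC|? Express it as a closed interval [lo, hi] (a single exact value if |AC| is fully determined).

|AC| = √(2199)  (≈ 46.8935)

|AB| ∈ {43}
|BC| ∈ {50}
|AC| ∈ {√(2199)}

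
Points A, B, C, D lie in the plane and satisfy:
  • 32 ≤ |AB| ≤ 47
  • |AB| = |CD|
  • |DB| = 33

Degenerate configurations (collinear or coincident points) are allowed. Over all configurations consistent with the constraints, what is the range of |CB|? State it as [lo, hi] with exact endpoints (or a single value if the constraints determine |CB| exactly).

|CB| ∈ [0, 80]  (≈ [0.0000, 80.0000])

|AB| ∈ [32, 47]
|BD| ∈ {33}
|CD| ∈ [32, 47]
|AD| ∈ [0, 80]
|BC| ∈ [0, 80]
|AC| ∈ [0, 127]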